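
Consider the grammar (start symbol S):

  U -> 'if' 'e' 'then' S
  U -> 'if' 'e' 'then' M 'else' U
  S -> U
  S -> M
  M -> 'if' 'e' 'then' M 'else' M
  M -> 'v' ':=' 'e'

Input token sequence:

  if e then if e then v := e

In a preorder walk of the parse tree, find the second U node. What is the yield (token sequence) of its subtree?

[S [U if e then [S [U if e then [S [M v := e]]]]]]

if e then v := e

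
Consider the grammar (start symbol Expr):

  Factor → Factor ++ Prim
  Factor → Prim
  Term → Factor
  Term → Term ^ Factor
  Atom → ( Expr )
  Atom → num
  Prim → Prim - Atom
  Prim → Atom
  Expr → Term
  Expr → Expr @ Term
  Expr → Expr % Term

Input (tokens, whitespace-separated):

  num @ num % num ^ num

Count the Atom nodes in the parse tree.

4

[Expr [Expr [Expr [Term [Factor [Prim [Atom num]]]]] @ [Term [Factor [Prim [Atom num]]]]] % [Term [Term [Factor [Prim [Atom num]]]] ^ [Factor [Prim [Atom num]]]]]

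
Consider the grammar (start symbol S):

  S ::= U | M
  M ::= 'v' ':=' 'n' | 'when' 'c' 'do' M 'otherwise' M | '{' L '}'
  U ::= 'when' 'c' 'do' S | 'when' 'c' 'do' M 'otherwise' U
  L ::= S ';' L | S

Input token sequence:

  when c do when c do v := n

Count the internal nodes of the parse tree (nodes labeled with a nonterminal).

6

[S [U when c do [S [U when c do [S [M v := n]]]]]]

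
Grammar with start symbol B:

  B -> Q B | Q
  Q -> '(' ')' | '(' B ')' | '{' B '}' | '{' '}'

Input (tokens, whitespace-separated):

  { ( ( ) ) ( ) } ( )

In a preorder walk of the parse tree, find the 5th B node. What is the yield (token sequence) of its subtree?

[B [Q { [B [Q ( [B [Q ( )]] )] [B [Q ( )]]] }] [B [Q ( )]]]

( )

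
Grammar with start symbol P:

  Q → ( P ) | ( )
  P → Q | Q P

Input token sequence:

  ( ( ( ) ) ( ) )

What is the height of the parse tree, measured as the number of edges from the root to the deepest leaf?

6

[P [Q ( [P [Q ( [P [Q ( )]] )] [P [Q ( )]]] )]]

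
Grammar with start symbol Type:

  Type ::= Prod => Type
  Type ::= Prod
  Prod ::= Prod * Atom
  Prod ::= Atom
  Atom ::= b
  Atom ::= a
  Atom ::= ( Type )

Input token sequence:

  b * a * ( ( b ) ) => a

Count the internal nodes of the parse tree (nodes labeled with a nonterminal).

[Type [Prod [Prod [Prod [Atom b]] * [Atom a]] * [Atom ( [Type [Prod [Atom ( [Type [Prod [Atom b]]] )]]] )]] => [Type [Prod [Atom a]]]]

16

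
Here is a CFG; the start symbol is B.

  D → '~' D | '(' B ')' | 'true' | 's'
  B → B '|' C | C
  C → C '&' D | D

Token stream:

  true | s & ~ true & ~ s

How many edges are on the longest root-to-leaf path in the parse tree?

5

[B [B [C [D true]]] | [C [C [C [D s]] & [D ~ [D true]]] & [D ~ [D s]]]]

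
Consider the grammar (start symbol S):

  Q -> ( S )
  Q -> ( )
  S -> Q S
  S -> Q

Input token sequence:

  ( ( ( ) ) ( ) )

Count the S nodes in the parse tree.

[S [Q ( [S [Q ( [S [Q ( )]] )] [S [Q ( )]]] )]]

4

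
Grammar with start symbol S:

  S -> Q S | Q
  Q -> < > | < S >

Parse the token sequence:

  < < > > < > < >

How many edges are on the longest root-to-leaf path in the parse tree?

4

[S [Q < [S [Q < >]] >] [S [Q < >] [S [Q < >]]]]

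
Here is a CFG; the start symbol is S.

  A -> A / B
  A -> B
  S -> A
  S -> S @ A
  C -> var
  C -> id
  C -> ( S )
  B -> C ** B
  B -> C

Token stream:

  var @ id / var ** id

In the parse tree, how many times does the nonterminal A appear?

[S [S [A [B [C var]]]] @ [A [A [B [C id]]] / [B [C var] ** [B [C id]]]]]

3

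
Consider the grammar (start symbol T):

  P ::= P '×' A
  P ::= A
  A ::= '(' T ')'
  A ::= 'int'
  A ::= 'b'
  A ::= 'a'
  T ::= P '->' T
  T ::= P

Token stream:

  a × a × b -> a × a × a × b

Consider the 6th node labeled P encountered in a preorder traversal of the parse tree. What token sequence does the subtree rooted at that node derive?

[T [P [P [P [A a]] × [A a]] × [A b]] -> [T [P [P [P [P [A a]] × [A a]] × [A a]] × [A b]]]]

a × a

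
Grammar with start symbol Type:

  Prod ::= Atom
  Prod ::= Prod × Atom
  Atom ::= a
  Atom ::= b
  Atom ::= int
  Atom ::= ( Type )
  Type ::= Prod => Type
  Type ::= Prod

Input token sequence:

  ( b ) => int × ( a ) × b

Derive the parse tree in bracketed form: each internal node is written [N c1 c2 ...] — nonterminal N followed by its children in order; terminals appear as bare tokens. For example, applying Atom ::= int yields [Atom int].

[Type [Prod [Atom ( [Type [Prod [Atom b]]] )]] => [Type [Prod [Prod [Prod [Atom int]] × [Atom ( [Type [Prod [Atom a]]] )]] × [Atom b]]]]

Type
Prod => Type
Atom => Type
( Type ) => Type
( Prod ) => Type
( Atom ) => Type
( b ) => Type
( b ) => Prod
( b ) => Prod × Atom
( b ) => Prod × Atom × Atom
( b ) => Atom × Atom × Atom
( b ) => int × Atom × Atom
( b ) => int × ( Type ) × Atom
( b ) => int × ( Prod ) × Atom
( b ) => int × ( Atom ) × Atom
( b ) => int × ( a ) × Atom
( b ) => int × ( a ) × b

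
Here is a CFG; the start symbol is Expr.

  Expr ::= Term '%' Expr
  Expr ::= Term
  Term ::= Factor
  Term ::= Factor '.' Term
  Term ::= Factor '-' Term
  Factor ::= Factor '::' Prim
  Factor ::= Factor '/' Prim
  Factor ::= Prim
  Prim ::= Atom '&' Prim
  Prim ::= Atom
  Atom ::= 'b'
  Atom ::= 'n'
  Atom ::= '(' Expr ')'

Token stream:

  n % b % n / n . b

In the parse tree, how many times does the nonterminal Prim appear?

5

[Expr [Term [Factor [Prim [Atom n]]]] % [Expr [Term [Factor [Prim [Atom b]]]] % [Expr [Term [Factor [Factor [Prim [Atom n]]] / [Prim [Atom n]]] . [Term [Factor [Prim [Atom b]]]]]]]]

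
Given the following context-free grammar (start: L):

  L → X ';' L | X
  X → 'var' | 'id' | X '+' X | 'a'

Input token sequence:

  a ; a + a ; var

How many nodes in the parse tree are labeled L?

3

[L [X a] ; [L [X [X a] + [X a]] ; [L [X var]]]]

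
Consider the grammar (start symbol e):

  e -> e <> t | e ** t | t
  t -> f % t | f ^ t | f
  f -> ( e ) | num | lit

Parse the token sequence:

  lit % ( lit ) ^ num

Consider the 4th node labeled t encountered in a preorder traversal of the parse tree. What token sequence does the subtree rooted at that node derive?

num

[e [t [f lit] % [t [f ( [e [t [f lit]]] )] ^ [t [f num]]]]]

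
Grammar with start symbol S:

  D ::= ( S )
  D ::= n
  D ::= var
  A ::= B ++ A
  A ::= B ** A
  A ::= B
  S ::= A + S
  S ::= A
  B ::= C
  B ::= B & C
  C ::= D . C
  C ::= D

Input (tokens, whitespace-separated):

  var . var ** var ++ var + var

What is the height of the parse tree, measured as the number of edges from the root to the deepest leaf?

7

[S [A [B [C [D var] . [C [D var]]]] ** [A [B [C [D var]]] ++ [A [B [C [D var]]]]]] + [S [A [B [C [D var]]]]]]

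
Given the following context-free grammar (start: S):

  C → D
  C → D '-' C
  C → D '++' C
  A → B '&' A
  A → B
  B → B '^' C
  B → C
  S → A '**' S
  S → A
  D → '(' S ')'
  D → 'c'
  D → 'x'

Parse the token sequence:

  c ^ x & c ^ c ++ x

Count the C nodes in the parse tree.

5

[S [A [B [B [C [D c]]] ^ [C [D x]]] & [A [B [B [C [D c]]] ^ [C [D c] ++ [C [D x]]]]]]]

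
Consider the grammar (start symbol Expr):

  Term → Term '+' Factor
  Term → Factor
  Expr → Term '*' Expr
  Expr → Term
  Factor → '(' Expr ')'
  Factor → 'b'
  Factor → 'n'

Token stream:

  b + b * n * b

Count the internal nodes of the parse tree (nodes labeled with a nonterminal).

[Expr [Term [Term [Factor b]] + [Factor b]] * [Expr [Term [Factor n]] * [Expr [Term [Factor b]]]]]

11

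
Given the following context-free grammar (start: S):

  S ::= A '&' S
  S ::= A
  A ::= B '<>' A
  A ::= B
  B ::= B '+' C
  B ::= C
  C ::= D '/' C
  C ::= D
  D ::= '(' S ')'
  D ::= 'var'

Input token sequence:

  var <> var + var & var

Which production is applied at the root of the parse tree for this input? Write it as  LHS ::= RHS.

S ::= A '&' S

[S [A [B [C [D var]]] <> [A [B [B [C [D var]]] + [C [D var]]]]] & [S [A [B [C [D var]]]]]]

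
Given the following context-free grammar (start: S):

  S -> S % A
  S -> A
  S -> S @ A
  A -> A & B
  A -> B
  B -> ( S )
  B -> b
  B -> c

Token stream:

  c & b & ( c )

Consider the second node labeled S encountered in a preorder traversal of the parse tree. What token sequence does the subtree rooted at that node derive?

[S [A [A [A [B c]] & [B b]] & [B ( [S [A [B c]]] )]]]

c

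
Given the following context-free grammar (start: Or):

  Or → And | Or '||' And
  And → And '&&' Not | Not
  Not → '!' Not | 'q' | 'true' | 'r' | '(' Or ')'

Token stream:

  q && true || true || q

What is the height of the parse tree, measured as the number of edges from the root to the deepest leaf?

[Or [Or [Or [And [And [Not q]] && [Not true]]] || [And [Not true]]] || [And [Not q]]]

6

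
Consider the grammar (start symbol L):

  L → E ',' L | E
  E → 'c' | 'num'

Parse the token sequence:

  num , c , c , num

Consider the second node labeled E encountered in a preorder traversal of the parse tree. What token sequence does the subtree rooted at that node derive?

[L [E num] , [L [E c] , [L [E c] , [L [E num]]]]]

c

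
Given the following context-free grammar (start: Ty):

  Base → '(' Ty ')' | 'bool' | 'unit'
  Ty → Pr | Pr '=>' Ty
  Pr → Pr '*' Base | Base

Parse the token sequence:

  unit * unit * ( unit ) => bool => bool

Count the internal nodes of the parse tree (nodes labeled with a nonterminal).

[Ty [Pr [Pr [Pr [Base unit]] * [Base unit]] * [Base ( [Ty [Pr [Base unit]]] )]] => [Ty [Pr [Base bool]] => [Ty [Pr [Base bool]]]]]

16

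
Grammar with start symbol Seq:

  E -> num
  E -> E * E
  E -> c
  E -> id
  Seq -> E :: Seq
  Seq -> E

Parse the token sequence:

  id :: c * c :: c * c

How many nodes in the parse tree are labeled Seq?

3

[Seq [E id] :: [Seq [E [E c] * [E c]] :: [Seq [E [E c] * [E c]]]]]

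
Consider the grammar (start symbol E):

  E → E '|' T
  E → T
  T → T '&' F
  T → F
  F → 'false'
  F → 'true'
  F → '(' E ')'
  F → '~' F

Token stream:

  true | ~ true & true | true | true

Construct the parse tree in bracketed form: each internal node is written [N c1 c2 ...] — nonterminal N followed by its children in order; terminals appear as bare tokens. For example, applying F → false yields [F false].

[E [E [E [E [T [F true]]] | [T [T [F ~ [F true]]] & [F true]]] | [T [F true]]] | [T [F true]]]

E
E | T
E | T | T
E | T | T | T
T | T | T | T
F | T | T | T
true | T | T | T
true | T & F | T | T
true | F & F | T | T
true | ~ F & F | T | T
true | ~ true & F | T | T
true | ~ true & true | T | T
true | ~ true & true | F | T
true | ~ true & true | true | T
true | ~ true & true | true | F
true | ~ true & true | true | true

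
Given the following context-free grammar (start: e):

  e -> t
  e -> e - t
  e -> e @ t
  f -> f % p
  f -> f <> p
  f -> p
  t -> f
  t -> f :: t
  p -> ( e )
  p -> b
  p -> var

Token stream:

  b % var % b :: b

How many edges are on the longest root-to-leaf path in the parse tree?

[e [t [f [f [f [p b]] % [p var]] % [p b]] :: [t [f [p b]]]]]

6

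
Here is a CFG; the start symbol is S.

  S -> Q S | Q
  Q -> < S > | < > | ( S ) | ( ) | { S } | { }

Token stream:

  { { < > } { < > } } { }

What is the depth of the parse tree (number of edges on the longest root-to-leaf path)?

7

[S [Q { [S [Q { [S [Q < >]] }] [S [Q { [S [Q < >]] }]]] }] [S [Q { }]]]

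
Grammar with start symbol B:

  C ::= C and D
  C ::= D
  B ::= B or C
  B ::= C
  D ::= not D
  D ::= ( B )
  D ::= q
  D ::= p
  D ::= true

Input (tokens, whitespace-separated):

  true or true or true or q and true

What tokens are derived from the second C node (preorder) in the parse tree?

true

[B [B [B [B [C [D true]]] or [C [D true]]] or [C [D true]]] or [C [C [D q]] and [D true]]]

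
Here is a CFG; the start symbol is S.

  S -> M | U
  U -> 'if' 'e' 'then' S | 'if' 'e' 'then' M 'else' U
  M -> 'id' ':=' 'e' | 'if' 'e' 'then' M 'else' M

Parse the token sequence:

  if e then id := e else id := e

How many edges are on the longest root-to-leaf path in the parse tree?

3

[S [M if e then [M id := e] else [M id := e]]]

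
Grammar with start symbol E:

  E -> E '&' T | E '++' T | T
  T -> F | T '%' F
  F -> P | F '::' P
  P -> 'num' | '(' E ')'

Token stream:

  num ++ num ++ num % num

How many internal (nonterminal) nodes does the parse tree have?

[E [E [E [T [F [P num]]]] ++ [T [F [P num]]]] ++ [T [T [F [P num]]] % [F [P num]]]]

15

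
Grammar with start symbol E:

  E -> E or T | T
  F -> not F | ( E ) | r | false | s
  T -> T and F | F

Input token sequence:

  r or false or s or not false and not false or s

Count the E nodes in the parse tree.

5

[E [E [E [E [E [T [F r]]] or [T [F false]]] or [T [F s]]] or [T [T [F not [F false]]] and [F not [F false]]]] or [T [F s]]]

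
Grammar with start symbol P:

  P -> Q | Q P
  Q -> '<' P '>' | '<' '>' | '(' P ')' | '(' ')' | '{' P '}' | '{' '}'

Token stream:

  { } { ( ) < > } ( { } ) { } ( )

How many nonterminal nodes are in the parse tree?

[P [Q { }] [P [Q { [P [Q ( )] [P [Q < >]]] }] [P [Q ( [P [Q { }]] )] [P [Q { }] [P [Q ( )]]]]]]

16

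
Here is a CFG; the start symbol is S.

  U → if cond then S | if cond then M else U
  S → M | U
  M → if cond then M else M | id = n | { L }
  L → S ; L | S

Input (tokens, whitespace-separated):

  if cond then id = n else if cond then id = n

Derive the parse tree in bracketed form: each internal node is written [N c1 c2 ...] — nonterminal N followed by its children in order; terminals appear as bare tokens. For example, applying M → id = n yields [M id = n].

S
U
if cond then M else U
if cond then id = n else U
if cond then id = n else if cond then S
if cond then id = n else if cond then M
if cond then id = n else if cond then id = n

[S [U if cond then [M id = n] else [U if cond then [S [M id = n]]]]]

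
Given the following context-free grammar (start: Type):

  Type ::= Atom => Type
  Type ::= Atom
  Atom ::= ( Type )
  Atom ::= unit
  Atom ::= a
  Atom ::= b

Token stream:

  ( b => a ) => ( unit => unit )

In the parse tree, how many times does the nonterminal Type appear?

6

[Type [Atom ( [Type [Atom b] => [Type [Atom a]]] )] => [Type [Atom ( [Type [Atom unit] => [Type [Atom unit]]] )]]]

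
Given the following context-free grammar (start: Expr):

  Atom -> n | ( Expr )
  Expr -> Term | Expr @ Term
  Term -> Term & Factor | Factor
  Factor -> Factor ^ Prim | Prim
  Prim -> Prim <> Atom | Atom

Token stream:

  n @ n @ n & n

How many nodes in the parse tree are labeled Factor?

[Expr [Expr [Expr [Term [Factor [Prim [Atom n]]]]] @ [Term [Factor [Prim [Atom n]]]]] @ [Term [Term [Factor [Prim [Atom n]]]] & [Factor [Prim [Atom n]]]]]

4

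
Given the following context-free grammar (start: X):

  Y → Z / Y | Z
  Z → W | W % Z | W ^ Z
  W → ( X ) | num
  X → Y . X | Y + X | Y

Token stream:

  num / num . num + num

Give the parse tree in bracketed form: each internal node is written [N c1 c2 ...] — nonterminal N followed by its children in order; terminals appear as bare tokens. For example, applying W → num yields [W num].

X
Y . X
Z / Y . X
W / Y . X
num / Y . X
num / Z . X
num / W . X
num / num . X
num / num . Y + X
num / num . Z + X
num / num . W + X
num / num . num + X
num / num . num + Y
num / num . num + Z
num / num . num + W
num / num . num + num

[X [Y [Z [W num]] / [Y [Z [W num]]]] . [X [Y [Z [W num]]] + [X [Y [Z [W num]]]]]]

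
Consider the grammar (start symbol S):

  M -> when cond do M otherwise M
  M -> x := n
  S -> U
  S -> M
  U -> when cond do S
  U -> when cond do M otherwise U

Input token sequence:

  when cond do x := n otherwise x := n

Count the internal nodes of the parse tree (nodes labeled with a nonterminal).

4

[S [M when cond do [M x := n] otherwise [M x := n]]]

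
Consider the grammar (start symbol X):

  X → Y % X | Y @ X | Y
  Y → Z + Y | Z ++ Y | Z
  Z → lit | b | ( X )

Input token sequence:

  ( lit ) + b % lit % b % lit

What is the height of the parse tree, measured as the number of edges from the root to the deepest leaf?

6

[X [Y [Z ( [X [Y [Z lit]]] )] + [Y [Z b]]] % [X [Y [Z lit]] % [X [Y [Z b]] % [X [Y [Z lit]]]]]]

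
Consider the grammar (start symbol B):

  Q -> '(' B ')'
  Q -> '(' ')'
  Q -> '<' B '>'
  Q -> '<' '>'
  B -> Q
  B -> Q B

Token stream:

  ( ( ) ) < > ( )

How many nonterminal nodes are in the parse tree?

[B [Q ( [B [Q ( )]] )] [B [Q < >] [B [Q ( )]]]]

8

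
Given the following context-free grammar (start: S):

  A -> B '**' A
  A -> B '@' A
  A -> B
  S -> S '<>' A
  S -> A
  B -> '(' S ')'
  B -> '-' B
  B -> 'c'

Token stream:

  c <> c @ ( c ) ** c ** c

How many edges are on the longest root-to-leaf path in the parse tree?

[S [S [A [B c]]] <> [A [B c] @ [A [B ( [S [A [B c]]] )] ** [A [B c] ** [A [B c]]]]]]

7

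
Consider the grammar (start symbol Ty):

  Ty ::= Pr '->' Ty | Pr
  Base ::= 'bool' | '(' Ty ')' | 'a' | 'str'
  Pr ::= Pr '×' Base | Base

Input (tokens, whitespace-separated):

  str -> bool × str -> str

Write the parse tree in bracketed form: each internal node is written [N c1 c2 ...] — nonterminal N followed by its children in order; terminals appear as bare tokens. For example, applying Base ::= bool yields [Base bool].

Ty
Pr -> Ty
Base -> Ty
str -> Ty
str -> Pr -> Ty
str -> Pr × Base -> Ty
str -> Base × Base -> Ty
str -> bool × Base -> Ty
str -> bool × str -> Ty
str -> bool × str -> Pr
str -> bool × str -> Base
str -> bool × str -> str

[Ty [Pr [Base str]] -> [Ty [Pr [Pr [Base bool]] × [Base str]] -> [Ty [Pr [Base str]]]]]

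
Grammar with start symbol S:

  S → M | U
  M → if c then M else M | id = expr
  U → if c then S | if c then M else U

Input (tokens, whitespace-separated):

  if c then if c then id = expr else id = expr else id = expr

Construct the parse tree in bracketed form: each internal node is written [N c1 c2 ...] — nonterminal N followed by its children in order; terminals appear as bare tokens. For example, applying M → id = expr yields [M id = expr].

[S [M if c then [M if c then [M id = expr] else [M id = expr]] else [M id = expr]]]

S
M
if c then M else M
if c then if c then M else M else M
if c then if c then id = expr else M else M
if c then if c then id = expr else id = expr else M
if c then if c then id = expr else id = expr else id = expr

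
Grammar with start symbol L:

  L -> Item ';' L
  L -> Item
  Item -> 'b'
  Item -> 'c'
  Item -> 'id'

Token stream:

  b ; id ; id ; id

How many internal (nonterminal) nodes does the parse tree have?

[L [Item b] ; [L [Item id] ; [L [Item id] ; [L [Item id]]]]]

8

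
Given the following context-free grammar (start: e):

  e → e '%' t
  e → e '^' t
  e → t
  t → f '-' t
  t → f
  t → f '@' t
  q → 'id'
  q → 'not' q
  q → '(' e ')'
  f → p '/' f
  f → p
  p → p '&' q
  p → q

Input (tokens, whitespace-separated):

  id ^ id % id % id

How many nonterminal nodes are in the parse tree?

20

[e [e [e [e [t [f [p [q id]]]]] ^ [t [f [p [q id]]]]] % [t [f [p [q id]]]]] % [t [f [p [q id]]]]]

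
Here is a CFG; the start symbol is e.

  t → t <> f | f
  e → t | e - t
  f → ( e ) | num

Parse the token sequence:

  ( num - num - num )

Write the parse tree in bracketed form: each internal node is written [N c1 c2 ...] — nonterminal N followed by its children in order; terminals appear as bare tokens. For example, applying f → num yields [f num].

[e [t [f ( [e [e [e [t [f num]]] - [t [f num]]] - [t [f num]]] )]]]

e
t
f
( e )
( e - t )
( e - t - t )
( t - t - t )
( f - t - t )
( num - t - t )
( num - f - t )
( num - num - t )
( num - num - f )
( num - num - num )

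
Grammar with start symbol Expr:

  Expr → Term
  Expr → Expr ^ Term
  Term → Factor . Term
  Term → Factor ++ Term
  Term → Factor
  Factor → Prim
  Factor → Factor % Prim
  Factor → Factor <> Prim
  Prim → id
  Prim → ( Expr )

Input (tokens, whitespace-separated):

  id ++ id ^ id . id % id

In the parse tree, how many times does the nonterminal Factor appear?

[Expr [Expr [Term [Factor [Prim id]] ++ [Term [Factor [Prim id]]]]] ^ [Term [Factor [Prim id]] . [Term [Factor [Factor [Prim id]] % [Prim id]]]]]

5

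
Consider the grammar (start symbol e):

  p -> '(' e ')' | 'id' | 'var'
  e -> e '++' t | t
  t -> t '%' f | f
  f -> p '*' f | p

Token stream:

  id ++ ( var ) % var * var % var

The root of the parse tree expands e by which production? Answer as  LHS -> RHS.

e -> e '++' t

[e [e [t [f [p id]]]] ++ [t [t [t [f [p ( [e [t [f [p var]]]] )]]] % [f [p var] * [f [p var]]]] % [f [p var]]]]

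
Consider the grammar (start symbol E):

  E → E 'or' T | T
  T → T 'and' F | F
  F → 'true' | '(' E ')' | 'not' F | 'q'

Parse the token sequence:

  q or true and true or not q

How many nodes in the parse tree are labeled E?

3

[E [E [E [T [F q]]] or [T [T [F true]] and [F true]]] or [T [F not [F q]]]]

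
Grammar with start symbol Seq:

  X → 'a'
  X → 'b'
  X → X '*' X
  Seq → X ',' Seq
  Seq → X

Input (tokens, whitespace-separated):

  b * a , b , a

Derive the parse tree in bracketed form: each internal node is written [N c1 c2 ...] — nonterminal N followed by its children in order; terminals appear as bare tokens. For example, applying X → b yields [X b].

Seq
X , Seq
X * X , Seq
b * X , Seq
b * a , Seq
b * a , X , Seq
b * a , b , Seq
b * a , b , X
b * a , b , a

[Seq [X [X b] * [X a]] , [Seq [X b] , [Seq [X a]]]]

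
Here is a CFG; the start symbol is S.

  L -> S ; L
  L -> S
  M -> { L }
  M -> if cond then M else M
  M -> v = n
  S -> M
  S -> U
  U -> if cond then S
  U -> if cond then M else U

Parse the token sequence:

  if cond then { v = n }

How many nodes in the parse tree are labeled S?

[S [U if cond then [S [M { [L [S [M v = n]]] }]]]]

3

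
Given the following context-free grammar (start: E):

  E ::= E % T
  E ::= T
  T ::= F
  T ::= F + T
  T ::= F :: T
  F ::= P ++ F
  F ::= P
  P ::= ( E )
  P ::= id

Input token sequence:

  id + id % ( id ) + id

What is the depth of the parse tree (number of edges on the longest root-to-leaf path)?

8

[E [E [T [F [P id]] + [T [F [P id]]]]] % [T [F [P ( [E [T [F [P id]]]] )]] + [T [F [P id]]]]]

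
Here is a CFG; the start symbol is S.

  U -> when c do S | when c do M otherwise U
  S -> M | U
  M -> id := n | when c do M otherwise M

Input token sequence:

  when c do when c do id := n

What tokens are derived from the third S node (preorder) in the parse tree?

id := n

[S [U when c do [S [U when c do [S [M id := n]]]]]]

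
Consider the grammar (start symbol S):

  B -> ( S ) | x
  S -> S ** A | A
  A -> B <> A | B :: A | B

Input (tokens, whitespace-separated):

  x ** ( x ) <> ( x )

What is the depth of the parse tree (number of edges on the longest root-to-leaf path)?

[S [S [A [B x]]] ** [A [B ( [S [A [B x]]] )] <> [A [B ( [S [A [B x]]] )]]]]

7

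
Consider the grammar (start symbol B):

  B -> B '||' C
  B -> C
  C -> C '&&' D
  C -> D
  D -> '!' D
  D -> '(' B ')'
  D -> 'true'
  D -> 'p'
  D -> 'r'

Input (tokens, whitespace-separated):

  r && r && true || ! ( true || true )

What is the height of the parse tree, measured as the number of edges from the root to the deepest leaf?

[B [B [C [C [C [D r]] && [D r]] && [D true]]] || [C [D ! [D ( [B [B [C [D true]]] || [C [D true]]] )]]]]

8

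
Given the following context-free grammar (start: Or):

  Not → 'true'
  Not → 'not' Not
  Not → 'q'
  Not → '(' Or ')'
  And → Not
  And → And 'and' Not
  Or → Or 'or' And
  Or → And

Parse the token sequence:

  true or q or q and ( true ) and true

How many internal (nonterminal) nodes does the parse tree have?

[Or [Or [Or [And [Not true]]] or [And [Not q]]] or [And [And [And [Not q]] and [Not ( [Or [And [Not true]]] )]] and [Not true]]]

16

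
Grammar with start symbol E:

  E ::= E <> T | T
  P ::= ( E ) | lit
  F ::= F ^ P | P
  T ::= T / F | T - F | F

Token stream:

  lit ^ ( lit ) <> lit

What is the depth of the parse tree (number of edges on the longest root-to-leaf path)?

[E [E [T [F [F [P lit]] ^ [P ( [E [T [F [P lit]]]] )]]]] <> [T [F [P lit]]]]

9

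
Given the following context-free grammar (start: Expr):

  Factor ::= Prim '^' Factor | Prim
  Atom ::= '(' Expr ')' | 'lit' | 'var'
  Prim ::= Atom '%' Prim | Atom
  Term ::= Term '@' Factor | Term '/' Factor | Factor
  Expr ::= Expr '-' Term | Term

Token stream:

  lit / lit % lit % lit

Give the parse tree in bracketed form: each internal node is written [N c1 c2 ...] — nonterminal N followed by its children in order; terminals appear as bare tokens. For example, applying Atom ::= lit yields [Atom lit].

[Expr [Term [Term [Factor [Prim [Atom lit]]]] / [Factor [Prim [Atom lit] % [Prim [Atom lit] % [Prim [Atom lit]]]]]]]

Expr
Term
Term / Factor
Factor / Factor
Prim / Factor
Atom / Factor
lit / Factor
lit / Prim
lit / Atom % Prim
lit / lit % Prim
lit / lit % Atom % Prim
lit / lit % lit % Prim
lit / lit % lit % Atom
lit / lit % lit % lit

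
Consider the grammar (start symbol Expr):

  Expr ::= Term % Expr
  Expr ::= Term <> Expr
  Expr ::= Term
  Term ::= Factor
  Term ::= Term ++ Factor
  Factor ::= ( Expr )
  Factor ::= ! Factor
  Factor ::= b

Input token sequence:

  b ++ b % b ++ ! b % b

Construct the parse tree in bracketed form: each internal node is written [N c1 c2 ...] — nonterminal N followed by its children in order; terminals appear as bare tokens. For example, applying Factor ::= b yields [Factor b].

Expr
Term % Expr
Term ++ Factor % Expr
Factor ++ Factor % Expr
b ++ Factor % Expr
b ++ b % Expr
b ++ b % Term % Expr
b ++ b % Term ++ Factor % Expr
b ++ b % Factor ++ Factor % Expr
b ++ b % b ++ Factor % Expr
b ++ b % b ++ ! Factor % Expr
b ++ b % b ++ ! b % Expr
b ++ b % b ++ ! b % Term
b ++ b % b ++ ! b % Factor
b ++ b % b ++ ! b % b

[Expr [Term [Term [Factor b]] ++ [Factor b]] % [Expr [Term [Term [Factor b]] ++ [Factor ! [Factor b]]] % [Expr [Term [Factor b]]]]]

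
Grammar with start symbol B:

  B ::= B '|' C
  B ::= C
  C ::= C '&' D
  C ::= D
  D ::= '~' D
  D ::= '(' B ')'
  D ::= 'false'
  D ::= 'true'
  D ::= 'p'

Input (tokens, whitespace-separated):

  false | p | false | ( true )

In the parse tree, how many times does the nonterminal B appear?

5

[B [B [B [B [C [D false]]] | [C [D p]]] | [C [D false]]] | [C [D ( [B [C [D true]]] )]]]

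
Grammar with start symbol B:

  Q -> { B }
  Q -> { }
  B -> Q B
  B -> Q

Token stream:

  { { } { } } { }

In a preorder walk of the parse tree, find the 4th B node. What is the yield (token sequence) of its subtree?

[B [Q { [B [Q { }] [B [Q { }]]] }] [B [Q { }]]]

{ }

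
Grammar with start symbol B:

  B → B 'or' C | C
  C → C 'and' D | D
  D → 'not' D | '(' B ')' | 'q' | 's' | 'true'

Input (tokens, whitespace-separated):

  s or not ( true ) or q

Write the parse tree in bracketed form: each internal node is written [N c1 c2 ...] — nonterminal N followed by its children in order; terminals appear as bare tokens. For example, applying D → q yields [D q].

B
B or C
B or C or C
C or C or C
D or C or C
s or C or C
s or D or C
s or not D or C
s or not ( B ) or C
s or not ( C ) or C
s or not ( D ) or C
s or not ( true ) or C
s or not ( true ) or D
s or not ( true ) or q

[B [B [B [C [D s]]] or [C [D not [D ( [B [C [D true]]] )]]]] or [C [D q]]]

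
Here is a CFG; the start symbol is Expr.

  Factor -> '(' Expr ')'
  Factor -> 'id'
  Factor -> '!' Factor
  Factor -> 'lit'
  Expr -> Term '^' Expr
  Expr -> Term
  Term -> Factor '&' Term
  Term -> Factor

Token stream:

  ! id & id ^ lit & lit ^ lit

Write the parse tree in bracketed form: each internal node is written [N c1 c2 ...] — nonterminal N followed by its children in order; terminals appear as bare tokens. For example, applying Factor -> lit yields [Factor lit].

[Expr [Term [Factor ! [Factor id]] & [Term [Factor id]]] ^ [Expr [Term [Factor lit] & [Term [Factor lit]]] ^ [Expr [Term [Factor lit]]]]]

Expr
Term ^ Expr
Factor & Term ^ Expr
! Factor & Term ^ Expr
! id & Term ^ Expr
! id & Factor ^ Expr
! id & id ^ Expr
! id & id ^ Term ^ Expr
! id & id ^ Factor & Term ^ Expr
! id & id ^ lit & Term ^ Expr
! id & id ^ lit & Factor ^ Expr
! id & id ^ lit & lit ^ Expr
! id & id ^ lit & lit ^ Term
! id & id ^ lit & lit ^ Factor
! id & id ^ lit & lit ^ lit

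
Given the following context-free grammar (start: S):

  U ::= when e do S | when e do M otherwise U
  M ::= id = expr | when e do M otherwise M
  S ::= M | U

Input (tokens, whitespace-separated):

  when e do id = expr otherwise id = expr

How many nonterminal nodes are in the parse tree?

[S [M when e do [M id = expr] otherwise [M id = expr]]]

4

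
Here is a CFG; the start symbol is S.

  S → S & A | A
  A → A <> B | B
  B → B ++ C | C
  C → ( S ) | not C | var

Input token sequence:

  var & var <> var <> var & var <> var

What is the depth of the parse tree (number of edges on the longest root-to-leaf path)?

[S [S [S [A [B [C var]]]] & [A [A [A [B [C var]]] <> [B [C var]]] <> [B [C var]]]] & [A [A [B [C var]]] <> [B [C var]]]]

7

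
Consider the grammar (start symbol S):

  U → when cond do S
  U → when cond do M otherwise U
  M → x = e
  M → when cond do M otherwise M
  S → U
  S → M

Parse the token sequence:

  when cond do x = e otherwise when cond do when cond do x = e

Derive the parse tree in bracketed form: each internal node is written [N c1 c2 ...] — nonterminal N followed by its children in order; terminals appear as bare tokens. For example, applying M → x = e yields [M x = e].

[S [U when cond do [M x = e] otherwise [U when cond do [S [U when cond do [S [M x = e]]]]]]]

S
U
when cond do M otherwise U
when cond do x = e otherwise U
when cond do x = e otherwise when cond do S
when cond do x = e otherwise when cond do U
when cond do x = e otherwise when cond do when cond do S
when cond do x = e otherwise when cond do when cond do M
when cond do x = e otherwise when cond do when cond do x = e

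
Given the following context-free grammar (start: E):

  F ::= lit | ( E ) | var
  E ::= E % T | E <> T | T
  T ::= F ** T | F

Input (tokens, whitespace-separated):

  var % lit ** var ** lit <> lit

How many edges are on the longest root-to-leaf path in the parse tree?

6

[E [E [E [T [F var]]] % [T [F lit] ** [T [F var] ** [T [F lit]]]]] <> [T [F lit]]]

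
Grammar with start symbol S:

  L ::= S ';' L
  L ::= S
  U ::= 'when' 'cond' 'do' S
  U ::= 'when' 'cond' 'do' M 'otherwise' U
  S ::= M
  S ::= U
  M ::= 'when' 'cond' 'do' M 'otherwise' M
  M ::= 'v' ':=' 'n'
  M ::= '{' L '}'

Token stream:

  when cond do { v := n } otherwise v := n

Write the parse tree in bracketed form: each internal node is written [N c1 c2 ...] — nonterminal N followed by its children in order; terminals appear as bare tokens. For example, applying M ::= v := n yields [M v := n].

S
M
when cond do M otherwise M
when cond do { L } otherwise M
when cond do { S } otherwise M
when cond do { M } otherwise M
when cond do { v := n } otherwise M
when cond do { v := n } otherwise v := n

[S [M when cond do [M { [L [S [M v := n]]] }] otherwise [M v := n]]]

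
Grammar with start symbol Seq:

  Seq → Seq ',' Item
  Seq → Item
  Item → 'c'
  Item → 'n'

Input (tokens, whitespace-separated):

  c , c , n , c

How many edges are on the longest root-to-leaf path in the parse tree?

[Seq [Seq [Seq [Seq [Item c]] , [Item c]] , [Item n]] , [Item c]]

5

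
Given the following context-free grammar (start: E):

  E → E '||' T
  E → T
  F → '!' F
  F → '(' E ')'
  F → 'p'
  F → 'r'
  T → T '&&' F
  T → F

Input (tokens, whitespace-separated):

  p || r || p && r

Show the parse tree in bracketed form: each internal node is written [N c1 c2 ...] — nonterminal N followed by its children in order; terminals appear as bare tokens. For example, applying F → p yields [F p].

[E [E [E [T [F p]]] || [T [F r]]] || [T [T [F p]] && [F r]]]

E
E || T
E || T || T
T || T || T
F || T || T
p || T || T
p || F || T
p || r || T
p || r || T && F
p || r || F && F
p || r || p && F
p || r || p && r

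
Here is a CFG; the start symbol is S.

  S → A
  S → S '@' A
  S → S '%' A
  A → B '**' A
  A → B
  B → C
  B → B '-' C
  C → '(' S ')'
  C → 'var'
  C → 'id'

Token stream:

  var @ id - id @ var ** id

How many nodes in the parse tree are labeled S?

[S [S [S [A [B [C var]]]] @ [A [B [B [C id]] - [C id]]]] @ [A [B [C var]] ** [A [B [C id]]]]]

3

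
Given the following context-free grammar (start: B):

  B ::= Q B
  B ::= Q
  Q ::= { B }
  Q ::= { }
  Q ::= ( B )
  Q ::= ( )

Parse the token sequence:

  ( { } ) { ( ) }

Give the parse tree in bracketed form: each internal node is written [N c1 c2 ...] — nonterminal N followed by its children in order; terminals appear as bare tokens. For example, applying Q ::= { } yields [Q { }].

B
Q B
( B ) B
( Q ) B
( { } ) B
( { } ) Q
( { } ) { B }
( { } ) { Q }
( { } ) { ( ) }

[B [Q ( [B [Q { }]] )] [B [Q { [B [Q ( )]] }]]]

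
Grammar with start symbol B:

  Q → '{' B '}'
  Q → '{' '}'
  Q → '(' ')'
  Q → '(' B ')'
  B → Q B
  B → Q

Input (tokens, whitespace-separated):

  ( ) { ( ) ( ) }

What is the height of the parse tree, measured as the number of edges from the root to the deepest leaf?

6

[B [Q ( )] [B [Q { [B [Q ( )] [B [Q ( )]]] }]]]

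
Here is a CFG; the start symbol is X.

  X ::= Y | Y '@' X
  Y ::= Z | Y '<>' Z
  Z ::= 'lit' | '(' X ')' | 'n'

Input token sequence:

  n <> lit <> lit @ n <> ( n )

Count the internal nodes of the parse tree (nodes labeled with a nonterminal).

[X [Y [Y [Y [Z n]] <> [Z lit]] <> [Z lit]] @ [X [Y [Y [Z n]] <> [Z ( [X [Y [Z n]]] )]]]]

15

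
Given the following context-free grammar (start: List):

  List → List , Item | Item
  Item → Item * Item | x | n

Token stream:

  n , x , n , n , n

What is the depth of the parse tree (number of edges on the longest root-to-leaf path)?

[List [List [List [List [List [Item n]] , [Item x]] , [Item n]] , [Item n]] , [Item n]]

6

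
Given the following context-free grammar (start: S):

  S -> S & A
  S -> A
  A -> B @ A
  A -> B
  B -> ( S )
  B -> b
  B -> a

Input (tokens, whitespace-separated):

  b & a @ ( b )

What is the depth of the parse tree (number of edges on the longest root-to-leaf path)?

7

[S [S [A [B b]]] & [A [B a] @ [A [B ( [S [A [B b]]] )]]]]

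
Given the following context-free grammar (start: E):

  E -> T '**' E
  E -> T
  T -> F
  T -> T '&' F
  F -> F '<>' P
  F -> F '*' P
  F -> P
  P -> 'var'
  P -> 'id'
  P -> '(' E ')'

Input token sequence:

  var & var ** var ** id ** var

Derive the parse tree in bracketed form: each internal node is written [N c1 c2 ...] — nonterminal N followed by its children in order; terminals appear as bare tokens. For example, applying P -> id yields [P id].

[E [T [T [F [P var]]] & [F [P var]]] ** [E [T [F [P var]]] ** [E [T [F [P id]]] ** [E [T [F [P var]]]]]]]

E
T ** E
T & F ** E
F & F ** E
P & F ** E
var & F ** E
var & P ** E
var & var ** E
var & var ** T ** E
var & var ** F ** E
var & var ** P ** E
var & var ** var ** E
var & var ** var ** T ** E
var & var ** var ** F ** E
var & var ** var ** P ** E
var & var ** var ** id ** E
var & var ** var ** id ** T
var & var ** var ** id ** F
var & var ** var ** id ** P
var & var ** var ** id ** var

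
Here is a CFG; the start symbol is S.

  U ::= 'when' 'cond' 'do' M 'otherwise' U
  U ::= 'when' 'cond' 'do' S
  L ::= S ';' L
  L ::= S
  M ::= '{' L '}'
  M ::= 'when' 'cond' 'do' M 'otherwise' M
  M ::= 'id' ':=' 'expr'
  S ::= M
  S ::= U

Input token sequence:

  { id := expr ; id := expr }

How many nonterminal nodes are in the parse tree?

[S [M { [L [S [M id := expr]] ; [L [S [M id := expr]]]] }]]

8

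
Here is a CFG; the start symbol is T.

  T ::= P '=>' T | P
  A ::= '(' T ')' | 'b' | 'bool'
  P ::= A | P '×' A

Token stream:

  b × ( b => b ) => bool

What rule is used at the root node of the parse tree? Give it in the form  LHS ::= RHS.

T ::= P '=>' T

[T [P [P [A b]] × [A ( [T [P [A b]] => [T [P [A b]]]] )]] => [T [P [A bool]]]]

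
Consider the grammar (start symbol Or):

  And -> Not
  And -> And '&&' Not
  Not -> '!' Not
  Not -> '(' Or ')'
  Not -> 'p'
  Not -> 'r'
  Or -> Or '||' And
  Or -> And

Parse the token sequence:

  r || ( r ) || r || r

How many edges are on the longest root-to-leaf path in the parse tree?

[Or [Or [Or [Or [And [Not r]]] || [And [Not ( [Or [And [Not r]]] )]]] || [And [Not r]]] || [And [Not r]]]

8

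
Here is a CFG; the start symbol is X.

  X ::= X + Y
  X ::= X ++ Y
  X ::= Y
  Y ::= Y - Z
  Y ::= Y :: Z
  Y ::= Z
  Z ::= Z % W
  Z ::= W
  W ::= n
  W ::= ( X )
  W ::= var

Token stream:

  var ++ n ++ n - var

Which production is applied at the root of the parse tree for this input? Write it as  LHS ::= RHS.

X ::= X ++ Y

[X [X [X [Y [Z [W var]]]] ++ [Y [Z [W n]]]] ++ [Y [Y [Z [W n]]] - [Z [W var]]]]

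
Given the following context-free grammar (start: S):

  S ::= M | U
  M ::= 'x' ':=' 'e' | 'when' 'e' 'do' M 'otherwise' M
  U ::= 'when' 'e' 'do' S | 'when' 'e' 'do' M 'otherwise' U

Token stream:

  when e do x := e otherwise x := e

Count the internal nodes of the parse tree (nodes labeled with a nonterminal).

[S [M when e do [M x := e] otherwise [M x := e]]]

4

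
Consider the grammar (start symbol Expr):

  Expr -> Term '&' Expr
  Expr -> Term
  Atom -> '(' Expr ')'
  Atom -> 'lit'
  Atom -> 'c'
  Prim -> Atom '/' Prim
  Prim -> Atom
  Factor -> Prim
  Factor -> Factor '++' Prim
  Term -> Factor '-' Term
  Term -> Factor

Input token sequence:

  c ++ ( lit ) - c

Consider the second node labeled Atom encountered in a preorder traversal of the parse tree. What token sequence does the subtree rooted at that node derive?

( lit )

[Expr [Term [Factor [Factor [Prim [Atom c]]] ++ [Prim [Atom ( [Expr [Term [Factor [Prim [Atom lit]]]]] )]]] - [Term [Factor [Prim [Atom c]]]]]]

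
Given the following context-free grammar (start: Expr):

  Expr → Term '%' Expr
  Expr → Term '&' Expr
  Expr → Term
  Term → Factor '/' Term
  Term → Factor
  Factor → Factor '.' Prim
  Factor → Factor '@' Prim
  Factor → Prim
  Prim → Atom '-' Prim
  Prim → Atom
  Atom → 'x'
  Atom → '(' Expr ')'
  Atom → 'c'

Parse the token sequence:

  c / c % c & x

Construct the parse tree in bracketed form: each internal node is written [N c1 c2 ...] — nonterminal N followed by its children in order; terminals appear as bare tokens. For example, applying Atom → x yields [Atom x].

Expr
Term % Expr
Factor / Term % Expr
Prim / Term % Expr
Atom / Term % Expr
c / Term % Expr
c / Factor % Expr
c / Prim % Expr
c / Atom % Expr
c / c % Expr
c / c % Term & Expr
c / c % Factor & Expr
c / c % Prim & Expr
c / c % Atom & Expr
c / c % c & Expr
c / c % c & Term
c / c % c & Factor
c / c % c & Prim
c / c % c & Atom
c / c % c & x

[Expr [Term [Factor [Prim [Atom c]]] / [Term [Factor [Prim [Atom c]]]]] % [Expr [Term [Factor [Prim [Atom c]]]] & [Expr [Term [Factor [Prim [Atom x]]]]]]]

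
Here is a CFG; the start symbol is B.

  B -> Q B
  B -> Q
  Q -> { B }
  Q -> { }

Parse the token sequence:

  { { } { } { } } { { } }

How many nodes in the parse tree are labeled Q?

6

[B [Q { [B [Q { }] [B [Q { }] [B [Q { }]]]] }] [B [Q { [B [Q { }]] }]]]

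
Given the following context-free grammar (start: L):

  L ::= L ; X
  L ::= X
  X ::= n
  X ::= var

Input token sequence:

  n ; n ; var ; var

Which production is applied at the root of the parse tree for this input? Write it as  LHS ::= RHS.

[L [L [L [L [X n]] ; [X n]] ; [X var]] ; [X var]]

L ::= L ; X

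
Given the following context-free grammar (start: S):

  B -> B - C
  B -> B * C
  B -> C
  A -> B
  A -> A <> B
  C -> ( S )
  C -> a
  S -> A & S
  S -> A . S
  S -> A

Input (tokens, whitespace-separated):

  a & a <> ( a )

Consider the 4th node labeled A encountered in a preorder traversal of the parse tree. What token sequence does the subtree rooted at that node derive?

a

[S [A [B [C a]]] & [S [A [A [B [C a]]] <> [B [C ( [S [A [B [C a]]]] )]]]]]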